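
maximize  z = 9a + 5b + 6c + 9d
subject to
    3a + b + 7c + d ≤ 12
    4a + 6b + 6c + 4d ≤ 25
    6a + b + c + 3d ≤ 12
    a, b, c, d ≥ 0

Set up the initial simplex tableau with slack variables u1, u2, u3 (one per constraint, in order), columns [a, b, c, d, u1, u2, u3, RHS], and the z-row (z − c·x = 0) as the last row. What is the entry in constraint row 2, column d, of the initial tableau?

4

Constraint 2 has coefficient 4 on d.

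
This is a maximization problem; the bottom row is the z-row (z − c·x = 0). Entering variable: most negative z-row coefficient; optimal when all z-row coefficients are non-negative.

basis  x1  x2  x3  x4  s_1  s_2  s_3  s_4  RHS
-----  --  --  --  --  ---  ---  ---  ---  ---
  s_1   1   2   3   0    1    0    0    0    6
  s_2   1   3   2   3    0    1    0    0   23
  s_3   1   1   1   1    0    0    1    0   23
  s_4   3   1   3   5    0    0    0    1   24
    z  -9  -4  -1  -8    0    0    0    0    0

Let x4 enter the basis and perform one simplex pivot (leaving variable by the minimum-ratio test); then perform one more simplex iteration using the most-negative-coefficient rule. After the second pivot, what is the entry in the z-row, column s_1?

Ratio test on column x4 — row 1: entry 0 ≤ 0; row 2: 23/3 = 23/3; row 3: 23/1 = 23; row 4: 24/5 = 24/5. Minimum is 24/5 at row 4 (s_4 leaves); pivot element 5.
Divide row 4 by 5; eliminate column x4 from the other rows.
Second iteration: most negative z-row entry is -21/5 in column x1, so x1 enters.
Ratio test on column x1 — row 1: 6/1 = 6; row 2: entry -4/5 ≤ 0; row 3: (91/5)/(2/5) = 91/2; row 4: (24/5)/(3/5) = 8. Minimum is 6 at row 1 (s_1 leaves); pivot element 1.
Divide row 1 by 1; eliminate column x1 from the other rows.
After both pivots, the entry at the z-row, column s_1 is 21/5.

21/5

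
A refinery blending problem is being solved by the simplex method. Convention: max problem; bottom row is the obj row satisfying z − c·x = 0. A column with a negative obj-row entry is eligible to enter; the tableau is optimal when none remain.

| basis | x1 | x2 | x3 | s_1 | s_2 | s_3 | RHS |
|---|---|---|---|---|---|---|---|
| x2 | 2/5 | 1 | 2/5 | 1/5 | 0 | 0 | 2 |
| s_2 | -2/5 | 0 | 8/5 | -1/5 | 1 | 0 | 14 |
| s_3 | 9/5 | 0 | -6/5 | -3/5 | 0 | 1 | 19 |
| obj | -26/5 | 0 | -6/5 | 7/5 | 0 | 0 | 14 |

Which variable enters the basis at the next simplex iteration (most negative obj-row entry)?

Negative obj-row entries: x1: -26/5, x3: -6/5.
The most negative is -26/5 in column x1, so x1 enters.

x1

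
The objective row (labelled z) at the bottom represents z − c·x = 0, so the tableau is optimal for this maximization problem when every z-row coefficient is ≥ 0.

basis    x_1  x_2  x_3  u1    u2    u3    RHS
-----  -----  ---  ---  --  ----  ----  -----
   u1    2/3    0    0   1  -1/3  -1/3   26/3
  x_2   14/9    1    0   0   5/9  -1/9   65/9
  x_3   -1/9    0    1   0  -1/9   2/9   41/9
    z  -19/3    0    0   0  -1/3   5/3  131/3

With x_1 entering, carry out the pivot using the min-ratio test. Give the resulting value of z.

Ratio test on column x_1 — row 1: (26/3)/(2/3) = 13; row 2: (65/9)/(14/9) = 65/14; row 3: entry -1/9 ≤ 0. Minimum is 65/14 at row 2 (x_2 leaves); pivot element 14/9.
Pivot on row 2; the z-row RHS becomes 131/3 − (-19/3)·(65/14) = 1023/14.

1023/14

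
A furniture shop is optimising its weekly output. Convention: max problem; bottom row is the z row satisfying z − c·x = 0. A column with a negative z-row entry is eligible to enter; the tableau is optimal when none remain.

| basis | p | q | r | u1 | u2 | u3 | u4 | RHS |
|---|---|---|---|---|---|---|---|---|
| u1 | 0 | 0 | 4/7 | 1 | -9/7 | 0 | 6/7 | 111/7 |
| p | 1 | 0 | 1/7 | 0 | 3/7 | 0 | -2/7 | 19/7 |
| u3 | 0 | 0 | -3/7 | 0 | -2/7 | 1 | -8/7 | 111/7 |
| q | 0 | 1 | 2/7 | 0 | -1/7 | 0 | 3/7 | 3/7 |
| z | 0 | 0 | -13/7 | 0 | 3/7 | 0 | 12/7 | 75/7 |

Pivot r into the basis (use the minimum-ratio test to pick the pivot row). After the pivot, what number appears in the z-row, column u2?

Ratio test on column r — row 1: (111/7)/(4/7) = 111/4; row 2: (19/7)/(1/7) = 19; row 3: entry -3/7 ≤ 0; row 4: (3/7)/(2/7) = 3/2. Minimum is 3/2 at row 4 (q leaves); pivot element 2/7.
Divide row 4 by 2/7; eliminate column r from the other rows.
z-row update in column u2: 3/7 − (-13/7)·(-1/2) = -1/2.

-1/2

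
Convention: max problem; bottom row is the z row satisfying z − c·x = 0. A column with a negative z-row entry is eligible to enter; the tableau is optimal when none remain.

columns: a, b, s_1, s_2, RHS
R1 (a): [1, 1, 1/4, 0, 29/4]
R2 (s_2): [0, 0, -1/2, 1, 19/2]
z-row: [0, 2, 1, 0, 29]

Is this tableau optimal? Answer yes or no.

yes

Every z-row coefficient is ≥ 0, so the tableau is optimal.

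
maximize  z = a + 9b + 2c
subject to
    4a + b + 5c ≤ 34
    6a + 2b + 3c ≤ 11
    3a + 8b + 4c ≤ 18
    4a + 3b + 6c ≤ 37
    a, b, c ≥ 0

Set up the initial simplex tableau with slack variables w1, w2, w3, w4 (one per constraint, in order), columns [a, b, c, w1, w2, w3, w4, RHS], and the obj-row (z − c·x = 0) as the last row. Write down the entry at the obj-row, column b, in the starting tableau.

-9

The obj-row carries the negated objective coefficients: the b entry is -9.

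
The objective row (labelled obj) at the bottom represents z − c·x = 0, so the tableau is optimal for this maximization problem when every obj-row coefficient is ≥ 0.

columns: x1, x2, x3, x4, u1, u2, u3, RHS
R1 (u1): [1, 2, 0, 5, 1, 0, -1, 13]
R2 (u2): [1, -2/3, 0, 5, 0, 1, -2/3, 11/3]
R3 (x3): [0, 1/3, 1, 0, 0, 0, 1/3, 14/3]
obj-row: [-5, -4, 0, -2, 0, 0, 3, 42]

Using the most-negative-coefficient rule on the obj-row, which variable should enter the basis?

Negative obj-row entries: x1: -5, x2: -4, x4: -2.
The most negative is -5 in column x1, so x1 enters.

x1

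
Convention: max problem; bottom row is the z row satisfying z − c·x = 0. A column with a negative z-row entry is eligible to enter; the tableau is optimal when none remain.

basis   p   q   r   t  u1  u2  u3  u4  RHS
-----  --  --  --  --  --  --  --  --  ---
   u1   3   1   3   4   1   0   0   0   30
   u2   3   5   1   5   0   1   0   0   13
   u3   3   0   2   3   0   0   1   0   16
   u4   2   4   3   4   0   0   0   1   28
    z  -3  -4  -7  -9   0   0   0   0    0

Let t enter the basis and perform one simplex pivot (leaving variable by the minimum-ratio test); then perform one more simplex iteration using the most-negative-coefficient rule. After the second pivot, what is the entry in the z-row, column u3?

Ratio test on column t — row 1: 30/4 = 15/2; row 2: 13/5 = 13/5; row 3: 16/3 = 16/3; row 4: 28/4 = 7. Minimum is 13/5 at row 2 (u2 leaves); pivot element 5.
Divide row 2 by 5; eliminate column t from the other rows.
Second iteration: most negative z-row entry is -26/5 in column r, so r enters.
Ratio test on column r — row 1: (98/5)/(11/5) = 98/11; row 2: (13/5)/(1/5) = 13; row 3: (41/5)/(7/5) = 41/7; row 4: (88/5)/(11/5) = 8. Minimum is 41/7 at row 3 (u3 leaves); pivot element 7/5.
Divide row 3 by 7/5; eliminate column r from the other rows.
After both pivots, the entry at the z-row, column u3 is 26/7.

26/7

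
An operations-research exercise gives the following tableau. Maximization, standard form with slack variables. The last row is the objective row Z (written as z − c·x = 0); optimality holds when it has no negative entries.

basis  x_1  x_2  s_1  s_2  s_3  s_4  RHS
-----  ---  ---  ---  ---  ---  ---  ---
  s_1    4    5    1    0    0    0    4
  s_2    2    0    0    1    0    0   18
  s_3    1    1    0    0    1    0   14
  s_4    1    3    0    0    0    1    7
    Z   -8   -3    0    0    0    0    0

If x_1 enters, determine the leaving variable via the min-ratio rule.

s_1

Column x_1 entries and ratios — s_1: 4/4 = 1; s_2: 18/2 = 9; s_3: 14/1 = 14; s_4: 7/1 = 7.
Smallest ratio is 1 in the row of s_1, so s_1 leaves.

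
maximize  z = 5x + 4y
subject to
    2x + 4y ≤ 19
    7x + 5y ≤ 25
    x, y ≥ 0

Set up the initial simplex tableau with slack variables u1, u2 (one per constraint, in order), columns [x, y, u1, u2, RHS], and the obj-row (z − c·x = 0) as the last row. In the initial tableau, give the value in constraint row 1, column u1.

Slack u1 belongs to constraint 1; its column is the unit vector e_1, so the entry in row 1 is 1.

1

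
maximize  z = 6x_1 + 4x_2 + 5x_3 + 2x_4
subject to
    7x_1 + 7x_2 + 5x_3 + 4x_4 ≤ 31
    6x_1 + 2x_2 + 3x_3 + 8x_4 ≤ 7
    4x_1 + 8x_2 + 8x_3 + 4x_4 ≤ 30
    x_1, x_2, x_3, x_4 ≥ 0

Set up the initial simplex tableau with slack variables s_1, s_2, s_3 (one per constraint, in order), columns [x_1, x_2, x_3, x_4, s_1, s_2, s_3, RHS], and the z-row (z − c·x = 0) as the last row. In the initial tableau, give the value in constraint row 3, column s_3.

Slack s_3 belongs to constraint 3; its column is the unit vector e_3, so the entry in row 3 is 1.

1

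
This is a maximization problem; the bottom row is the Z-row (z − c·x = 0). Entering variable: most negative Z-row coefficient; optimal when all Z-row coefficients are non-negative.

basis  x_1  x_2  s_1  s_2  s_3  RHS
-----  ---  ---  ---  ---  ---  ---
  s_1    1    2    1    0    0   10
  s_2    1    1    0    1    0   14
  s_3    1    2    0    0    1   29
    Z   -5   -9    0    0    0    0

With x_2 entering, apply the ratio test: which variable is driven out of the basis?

s_1

Column x_2 entries and ratios — s_1: 10/2 = 5; s_2: 14/1 = 14; s_3: 29/2 = 29/2.
Smallest ratio is 5 in the row of s_1, so s_1 leaves.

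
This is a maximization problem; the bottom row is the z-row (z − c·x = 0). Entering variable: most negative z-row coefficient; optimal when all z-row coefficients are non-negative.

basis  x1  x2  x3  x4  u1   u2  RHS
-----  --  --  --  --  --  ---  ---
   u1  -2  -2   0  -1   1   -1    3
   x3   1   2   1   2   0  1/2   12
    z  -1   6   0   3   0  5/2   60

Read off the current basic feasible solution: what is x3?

x3 is basic (row 2); its value is the RHS of that row, 12.

12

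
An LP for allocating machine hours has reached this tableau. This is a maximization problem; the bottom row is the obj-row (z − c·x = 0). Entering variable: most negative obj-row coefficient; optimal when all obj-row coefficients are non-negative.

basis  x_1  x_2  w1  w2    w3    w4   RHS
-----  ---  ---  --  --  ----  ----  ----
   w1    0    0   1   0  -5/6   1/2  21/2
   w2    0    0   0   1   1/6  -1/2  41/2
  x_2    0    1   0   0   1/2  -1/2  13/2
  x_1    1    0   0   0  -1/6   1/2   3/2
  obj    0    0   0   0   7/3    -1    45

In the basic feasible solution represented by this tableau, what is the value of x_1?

3/2

x_1 is basic (row 4); its value is the RHS of that row, 3/2.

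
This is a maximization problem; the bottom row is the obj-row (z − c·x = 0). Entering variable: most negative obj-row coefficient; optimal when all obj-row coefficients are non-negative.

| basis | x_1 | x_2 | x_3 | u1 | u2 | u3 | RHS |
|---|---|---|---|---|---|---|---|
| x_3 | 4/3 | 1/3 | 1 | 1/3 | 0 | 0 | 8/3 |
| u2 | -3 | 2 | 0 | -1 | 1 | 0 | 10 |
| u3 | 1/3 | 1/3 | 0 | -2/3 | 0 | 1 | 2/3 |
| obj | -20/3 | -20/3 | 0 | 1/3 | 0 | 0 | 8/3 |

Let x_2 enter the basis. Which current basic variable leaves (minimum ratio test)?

Column x_2 entries and ratios — x_3: (8/3)/(1/3) = 8; u2: 10/2 = 5; u3: (2/3)/(1/3) = 2.
Smallest ratio is 2 in the row of u3, so u3 leaves.

u3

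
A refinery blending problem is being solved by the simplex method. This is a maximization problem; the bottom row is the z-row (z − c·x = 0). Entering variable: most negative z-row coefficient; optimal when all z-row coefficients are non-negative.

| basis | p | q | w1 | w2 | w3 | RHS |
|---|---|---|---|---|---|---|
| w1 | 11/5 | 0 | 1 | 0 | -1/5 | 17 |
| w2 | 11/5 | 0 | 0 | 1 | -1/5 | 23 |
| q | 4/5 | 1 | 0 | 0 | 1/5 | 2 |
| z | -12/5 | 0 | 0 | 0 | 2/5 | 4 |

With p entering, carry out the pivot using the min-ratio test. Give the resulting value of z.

Ratio test on column p — row 1: 17/(11/5) = 85/11; row 2: 23/(11/5) = 115/11; row 3: 2/(4/5) = 5/2. Minimum is 5/2 at row 3 (q leaves); pivot element 4/5.
Pivot on row 3; the z-row RHS becomes 4 − (-12/5)·(5/2) = 10.

10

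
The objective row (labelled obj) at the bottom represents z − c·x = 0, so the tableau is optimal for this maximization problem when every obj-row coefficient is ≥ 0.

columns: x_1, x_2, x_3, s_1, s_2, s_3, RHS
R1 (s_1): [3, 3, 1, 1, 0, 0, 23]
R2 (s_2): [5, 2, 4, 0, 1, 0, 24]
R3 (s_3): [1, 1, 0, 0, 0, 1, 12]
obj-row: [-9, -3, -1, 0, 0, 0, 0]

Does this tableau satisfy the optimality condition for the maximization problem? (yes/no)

The obj-row has a negative entry -9 in column x_1, so it is not optimal.

no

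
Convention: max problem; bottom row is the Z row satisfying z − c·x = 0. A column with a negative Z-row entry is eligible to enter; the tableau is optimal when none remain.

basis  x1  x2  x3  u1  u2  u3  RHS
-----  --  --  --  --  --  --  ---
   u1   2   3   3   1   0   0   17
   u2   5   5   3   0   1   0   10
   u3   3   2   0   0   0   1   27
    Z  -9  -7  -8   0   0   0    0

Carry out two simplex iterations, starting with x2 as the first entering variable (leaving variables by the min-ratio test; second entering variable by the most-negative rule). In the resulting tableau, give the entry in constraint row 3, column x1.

Ratio test on column x2 — row 1: 17/3 = 17/3; row 2: 10/5 = 2; row 3: 27/2 = 27/2. Minimum is 2 at row 2 (u2 leaves); pivot element 5.
Divide row 2 by 5; eliminate column x2 from the other rows.
Second iteration: most negative Z-row entry is -19/5 in column x3, so x3 enters.
Ratio test on column x3 — row 1: 11/(6/5) = 55/6; row 2: 2/(3/5) = 10/3; row 3: entry -6/5 ≤ 0. Minimum is 10/3 at row 2 (x2 leaves); pivot element 3/5.
Divide row 2 by 3/5; eliminate column x3 from the other rows.
After both pivots, the entry at constraint row 3, column x1 is 3.

3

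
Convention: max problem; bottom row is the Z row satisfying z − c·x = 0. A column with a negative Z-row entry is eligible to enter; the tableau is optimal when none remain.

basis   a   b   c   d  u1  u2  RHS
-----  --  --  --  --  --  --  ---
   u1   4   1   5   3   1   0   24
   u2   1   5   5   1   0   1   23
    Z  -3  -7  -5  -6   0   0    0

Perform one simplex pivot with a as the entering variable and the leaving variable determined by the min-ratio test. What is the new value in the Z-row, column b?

-25/4

Ratio test on column a — row 1: 24/4 = 6; row 2: 23/1 = 23. Minimum is 6 at row 1 (u1 leaves); pivot element 4.
Divide row 1 by 4; eliminate column a from the other rows.
Z-row update in column b: -7 − (-3)·(1/4) = -25/4.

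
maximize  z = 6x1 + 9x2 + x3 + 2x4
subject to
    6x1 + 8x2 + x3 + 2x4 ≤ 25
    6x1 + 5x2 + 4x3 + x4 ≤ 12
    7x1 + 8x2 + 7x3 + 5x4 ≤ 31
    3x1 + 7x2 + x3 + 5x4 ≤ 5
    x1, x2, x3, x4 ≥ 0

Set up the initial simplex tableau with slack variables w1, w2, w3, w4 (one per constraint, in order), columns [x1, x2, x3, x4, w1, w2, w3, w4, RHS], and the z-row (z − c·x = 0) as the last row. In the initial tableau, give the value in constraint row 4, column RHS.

The RHS of constraint 4 is b_4 = 5.

5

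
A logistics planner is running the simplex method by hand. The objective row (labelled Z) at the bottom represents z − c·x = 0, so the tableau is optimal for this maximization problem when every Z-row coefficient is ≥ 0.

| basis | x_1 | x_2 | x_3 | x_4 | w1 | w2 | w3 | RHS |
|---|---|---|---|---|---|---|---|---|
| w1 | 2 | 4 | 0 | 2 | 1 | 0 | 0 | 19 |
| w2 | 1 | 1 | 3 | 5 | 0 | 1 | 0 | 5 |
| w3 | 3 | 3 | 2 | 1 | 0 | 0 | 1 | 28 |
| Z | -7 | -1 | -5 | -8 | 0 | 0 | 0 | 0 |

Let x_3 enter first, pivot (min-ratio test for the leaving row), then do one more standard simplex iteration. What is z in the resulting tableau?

Ratio test on column x_3 — row 1: entry 0 ≤ 0; row 2: 5/3 = 5/3; row 3: 28/2 = 14. Minimum is 5/3 at row 2 (w2 leaves); pivot element 3.
Pivot on row 2; the Z-row RHS becomes 0 − (-5)·(5/3) = 25/3.
Next entering variable (most negative Z-row entry -16/3): x_1.
Ratio test on column x_1 — row 1: 19/2 = 19/2; row 2: (5/3)/(1/3) = 5; row 3: (74/3)/(7/3) = 74/7. Minimum is 5 at row 2 (x_3 leaves); pivot element 1/3.
After the second pivot the Z-row RHS is 25/3 − (-16/3)·5 = 35.

35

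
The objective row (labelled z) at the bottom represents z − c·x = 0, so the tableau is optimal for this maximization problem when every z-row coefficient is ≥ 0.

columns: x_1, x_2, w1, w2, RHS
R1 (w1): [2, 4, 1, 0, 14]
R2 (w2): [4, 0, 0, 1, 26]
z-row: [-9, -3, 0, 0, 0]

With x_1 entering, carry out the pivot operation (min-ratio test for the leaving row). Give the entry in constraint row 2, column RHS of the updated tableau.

13/2

Ratio test on column x_1 — row 1: 14/2 = 7; row 2: 26/4 = 13/2. Minimum is 13/2 at row 2 (w2 leaves); pivot element 4.
Divide row 2 by 4; eliminate column x_1 from the other rows.
In the new row 2, the RHS entry is the old entry divided by the pivot: 26/4 = 13/2.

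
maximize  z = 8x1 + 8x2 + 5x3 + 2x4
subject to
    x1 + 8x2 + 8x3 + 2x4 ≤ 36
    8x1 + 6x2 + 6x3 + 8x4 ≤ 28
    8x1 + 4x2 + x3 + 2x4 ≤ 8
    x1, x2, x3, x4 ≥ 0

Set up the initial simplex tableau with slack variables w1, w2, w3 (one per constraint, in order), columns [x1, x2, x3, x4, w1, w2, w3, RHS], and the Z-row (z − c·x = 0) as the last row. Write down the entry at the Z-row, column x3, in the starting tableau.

-5

The Z-row carries the negated objective coefficients: the x3 entry is -5.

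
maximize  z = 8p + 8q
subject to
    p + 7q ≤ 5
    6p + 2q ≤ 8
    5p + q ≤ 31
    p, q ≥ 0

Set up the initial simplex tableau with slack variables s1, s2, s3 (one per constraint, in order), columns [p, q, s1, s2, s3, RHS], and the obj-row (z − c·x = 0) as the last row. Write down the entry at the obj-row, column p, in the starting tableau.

-8

The obj-row carries the negated objective coefficients: the p entry is -8.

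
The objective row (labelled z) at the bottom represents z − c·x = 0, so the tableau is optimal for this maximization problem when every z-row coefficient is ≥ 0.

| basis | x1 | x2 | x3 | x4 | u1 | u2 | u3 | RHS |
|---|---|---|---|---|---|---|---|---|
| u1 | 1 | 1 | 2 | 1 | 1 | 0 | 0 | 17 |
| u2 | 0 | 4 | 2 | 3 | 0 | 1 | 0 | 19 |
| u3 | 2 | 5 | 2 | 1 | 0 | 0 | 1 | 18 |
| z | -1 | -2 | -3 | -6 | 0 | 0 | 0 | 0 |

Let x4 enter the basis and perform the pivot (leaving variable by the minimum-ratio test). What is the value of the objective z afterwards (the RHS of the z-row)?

38

Ratio test on column x4 — row 1: 17/1 = 17; row 2: 19/3 = 19/3; row 3: 18/1 = 18. Minimum is 19/3 at row 2 (u2 leaves); pivot element 3.
Pivot on row 2; the z-row RHS becomes 0 − (-6)·(19/3) = 38.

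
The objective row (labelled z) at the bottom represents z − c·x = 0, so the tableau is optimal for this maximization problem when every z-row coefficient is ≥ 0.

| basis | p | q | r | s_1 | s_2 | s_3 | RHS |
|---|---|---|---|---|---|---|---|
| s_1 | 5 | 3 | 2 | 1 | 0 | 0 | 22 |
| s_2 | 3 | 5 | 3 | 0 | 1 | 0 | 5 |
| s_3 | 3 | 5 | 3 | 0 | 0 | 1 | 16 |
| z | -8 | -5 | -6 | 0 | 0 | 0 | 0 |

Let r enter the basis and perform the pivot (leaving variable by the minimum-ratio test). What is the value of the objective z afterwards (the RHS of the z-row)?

Ratio test on column r — row 1: 22/2 = 11; row 2: 5/3 = 5/3; row 3: 16/3 = 16/3. Minimum is 5/3 at row 2 (s_2 leaves); pivot element 3.
Pivot on row 2; the z-row RHS becomes 0 − (-6)·(5/3) = 10.

10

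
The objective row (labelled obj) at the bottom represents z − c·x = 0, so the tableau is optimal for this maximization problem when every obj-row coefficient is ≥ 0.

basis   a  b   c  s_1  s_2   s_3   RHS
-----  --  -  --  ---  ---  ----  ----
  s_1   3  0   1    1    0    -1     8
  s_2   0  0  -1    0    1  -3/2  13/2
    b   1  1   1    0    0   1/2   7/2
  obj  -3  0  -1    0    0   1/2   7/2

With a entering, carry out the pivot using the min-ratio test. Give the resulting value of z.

Ratio test on column a — row 1: 8/3 = 8/3; row 2: entry 0 ≤ 0; row 3: (7/2)/1 = 7/2. Minimum is 8/3 at row 1 (s_1 leaves); pivot element 3.
Pivot on row 1; the obj-row RHS becomes 7/2 − (-3)·(8/3) = 23/2.

23/2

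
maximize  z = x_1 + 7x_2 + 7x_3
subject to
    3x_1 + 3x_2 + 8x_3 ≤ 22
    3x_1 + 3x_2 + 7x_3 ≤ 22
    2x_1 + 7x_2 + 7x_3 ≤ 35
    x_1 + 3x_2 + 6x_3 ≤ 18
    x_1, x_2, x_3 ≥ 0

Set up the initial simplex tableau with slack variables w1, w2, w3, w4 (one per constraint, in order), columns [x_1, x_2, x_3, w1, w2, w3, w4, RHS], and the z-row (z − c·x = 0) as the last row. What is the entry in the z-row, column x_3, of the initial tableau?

-7

The z-row carries the negated objective coefficients: the x_3 entry is -7.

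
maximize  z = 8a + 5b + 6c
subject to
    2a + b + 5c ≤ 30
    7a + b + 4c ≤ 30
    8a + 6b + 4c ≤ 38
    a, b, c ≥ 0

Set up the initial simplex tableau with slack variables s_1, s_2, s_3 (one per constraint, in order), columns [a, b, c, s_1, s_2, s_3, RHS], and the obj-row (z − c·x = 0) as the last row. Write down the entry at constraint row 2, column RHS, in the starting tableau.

30

The RHS of constraint 2 is b_2 = 30.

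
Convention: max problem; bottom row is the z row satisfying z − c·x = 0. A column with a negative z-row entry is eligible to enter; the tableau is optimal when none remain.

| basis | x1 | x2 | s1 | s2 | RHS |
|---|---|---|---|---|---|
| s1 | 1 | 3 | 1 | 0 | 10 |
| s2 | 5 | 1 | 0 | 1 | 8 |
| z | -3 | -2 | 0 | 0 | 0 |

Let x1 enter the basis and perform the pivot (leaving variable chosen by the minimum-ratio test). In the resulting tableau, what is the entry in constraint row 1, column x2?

Ratio test on column x1 — row 1: 10/1 = 10; row 2: 8/5 = 8/5. Minimum is 8/5 at row 2 (s2 leaves); pivot element 5.
Divide row 2 by 5; eliminate column x1 from the other rows.
Row 1 update in column x2: 3 − 1·(1/5) = 14/5.

14/5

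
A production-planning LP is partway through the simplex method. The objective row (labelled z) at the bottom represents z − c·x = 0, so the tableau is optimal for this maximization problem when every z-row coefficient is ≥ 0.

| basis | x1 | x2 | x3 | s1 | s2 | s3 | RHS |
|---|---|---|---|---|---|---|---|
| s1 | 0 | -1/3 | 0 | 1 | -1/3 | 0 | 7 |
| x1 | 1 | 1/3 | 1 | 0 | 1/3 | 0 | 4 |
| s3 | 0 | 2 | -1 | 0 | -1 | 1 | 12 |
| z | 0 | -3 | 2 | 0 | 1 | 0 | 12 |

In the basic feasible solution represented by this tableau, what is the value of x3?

x3 is not in the basis, so in the current basic feasible solution x3 = 0.

0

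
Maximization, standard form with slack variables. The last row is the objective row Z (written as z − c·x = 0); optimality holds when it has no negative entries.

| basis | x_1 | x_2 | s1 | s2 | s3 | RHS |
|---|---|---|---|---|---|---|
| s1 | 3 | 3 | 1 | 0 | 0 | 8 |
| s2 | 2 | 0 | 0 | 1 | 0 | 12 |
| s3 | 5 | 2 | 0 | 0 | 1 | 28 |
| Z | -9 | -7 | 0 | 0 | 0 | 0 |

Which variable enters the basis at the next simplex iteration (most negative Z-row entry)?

Negative Z-row entries: x_1: -9, x_2: -7.
The most negative is -9 in column x_1, so x_1 enters.

x_1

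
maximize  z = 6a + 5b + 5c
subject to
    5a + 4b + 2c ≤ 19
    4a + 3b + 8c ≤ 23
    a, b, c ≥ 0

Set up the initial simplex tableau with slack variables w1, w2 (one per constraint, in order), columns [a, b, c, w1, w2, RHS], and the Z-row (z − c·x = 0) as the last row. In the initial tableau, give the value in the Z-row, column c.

-5

The Z-row carries the negated objective coefficients: the c entry is -5.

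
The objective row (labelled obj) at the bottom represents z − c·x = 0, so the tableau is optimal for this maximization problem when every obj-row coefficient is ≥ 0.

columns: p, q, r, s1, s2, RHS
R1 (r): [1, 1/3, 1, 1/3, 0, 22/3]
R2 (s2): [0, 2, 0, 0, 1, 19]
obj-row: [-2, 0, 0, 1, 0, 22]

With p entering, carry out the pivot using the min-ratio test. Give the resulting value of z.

Ratio test on column p — row 1: (22/3)/1 = 22/3; row 2: entry 0 ≤ 0. Minimum is 22/3 at row 1 (r leaves); pivot element 1.
Pivot on row 1; the obj-row RHS becomes 22 − (-2)·(22/3) = 110/3.

110/3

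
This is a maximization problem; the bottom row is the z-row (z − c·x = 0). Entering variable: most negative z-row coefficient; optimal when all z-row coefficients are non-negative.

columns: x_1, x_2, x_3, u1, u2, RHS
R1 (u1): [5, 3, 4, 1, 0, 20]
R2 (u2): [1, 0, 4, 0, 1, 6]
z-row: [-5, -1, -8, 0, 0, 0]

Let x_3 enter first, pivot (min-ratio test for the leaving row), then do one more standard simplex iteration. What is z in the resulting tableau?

Ratio test on column x_3 — row 1: 20/4 = 5; row 2: 6/4 = 3/2. Minimum is 3/2 at row 2 (u2 leaves); pivot element 4.
Pivot on row 2; the z-row RHS becomes 0 − (-8)·(3/2) = 12.
Next entering variable (most negative z-row entry -3): x_1.
Ratio test on column x_1 — row 1: 14/4 = 7/2; row 2: (3/2)/(1/4) = 6. Minimum is 7/2 at row 1 (u1 leaves); pivot element 4.
After the second pivot the z-row RHS is 12 − (-3)·(7/2) = 45/2.

45/2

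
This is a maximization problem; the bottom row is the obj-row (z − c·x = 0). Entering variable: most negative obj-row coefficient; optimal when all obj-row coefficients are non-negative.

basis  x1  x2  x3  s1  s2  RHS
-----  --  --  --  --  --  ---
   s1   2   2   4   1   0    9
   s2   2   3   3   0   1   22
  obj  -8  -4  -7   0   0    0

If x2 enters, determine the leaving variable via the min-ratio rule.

s1

Column x2 entries and ratios — s1: 9/2 = 9/2; s2: 22/3 = 22/3.
Smallest ratio is 9/2 in the row of s1, so s1 leaves.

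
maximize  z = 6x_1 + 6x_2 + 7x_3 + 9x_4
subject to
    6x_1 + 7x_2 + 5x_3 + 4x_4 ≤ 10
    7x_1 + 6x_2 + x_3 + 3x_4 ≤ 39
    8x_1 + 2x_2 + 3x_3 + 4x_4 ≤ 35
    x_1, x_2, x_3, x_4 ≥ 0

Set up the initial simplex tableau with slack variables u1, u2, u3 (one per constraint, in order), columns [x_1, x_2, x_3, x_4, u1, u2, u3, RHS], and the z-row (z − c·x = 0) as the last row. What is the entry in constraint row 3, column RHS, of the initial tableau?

The RHS of constraint 3 is b_3 = 35.

35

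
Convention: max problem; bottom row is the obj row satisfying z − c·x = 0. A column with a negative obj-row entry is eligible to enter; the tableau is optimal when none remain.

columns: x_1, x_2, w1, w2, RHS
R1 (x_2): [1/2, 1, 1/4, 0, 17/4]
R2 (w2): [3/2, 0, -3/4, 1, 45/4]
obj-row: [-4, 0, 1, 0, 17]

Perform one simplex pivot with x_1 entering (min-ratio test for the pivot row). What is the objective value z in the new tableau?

Ratio test on column x_1 — row 1: (17/4)/(1/2) = 17/2; row 2: (45/4)/(3/2) = 15/2. Minimum is 15/2 at row 2 (w2 leaves); pivot element 3/2.
Pivot on row 2; the obj-row RHS becomes 17 − (-4)·(15/2) = 47.

47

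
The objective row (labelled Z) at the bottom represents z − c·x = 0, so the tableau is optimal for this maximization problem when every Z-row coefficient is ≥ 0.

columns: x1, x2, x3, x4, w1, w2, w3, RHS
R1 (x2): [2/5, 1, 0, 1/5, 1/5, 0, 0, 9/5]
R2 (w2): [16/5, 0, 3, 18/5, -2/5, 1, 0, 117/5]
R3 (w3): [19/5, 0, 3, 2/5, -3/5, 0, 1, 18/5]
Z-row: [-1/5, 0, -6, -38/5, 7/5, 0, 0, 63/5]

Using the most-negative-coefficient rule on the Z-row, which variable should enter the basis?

Negative Z-row entries: x1: -1/5, x3: -6, x4: -38/5.
The most negative is -38/5 in column x4, so x4 enters.

x4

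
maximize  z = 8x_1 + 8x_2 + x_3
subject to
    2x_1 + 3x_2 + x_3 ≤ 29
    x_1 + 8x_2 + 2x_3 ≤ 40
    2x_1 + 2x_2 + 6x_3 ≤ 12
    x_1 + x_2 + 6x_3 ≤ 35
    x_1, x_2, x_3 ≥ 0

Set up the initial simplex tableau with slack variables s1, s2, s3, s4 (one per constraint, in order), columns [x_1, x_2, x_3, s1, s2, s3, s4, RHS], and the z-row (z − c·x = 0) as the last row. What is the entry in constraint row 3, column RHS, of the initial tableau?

12

The RHS of constraint 3 is b_3 = 12.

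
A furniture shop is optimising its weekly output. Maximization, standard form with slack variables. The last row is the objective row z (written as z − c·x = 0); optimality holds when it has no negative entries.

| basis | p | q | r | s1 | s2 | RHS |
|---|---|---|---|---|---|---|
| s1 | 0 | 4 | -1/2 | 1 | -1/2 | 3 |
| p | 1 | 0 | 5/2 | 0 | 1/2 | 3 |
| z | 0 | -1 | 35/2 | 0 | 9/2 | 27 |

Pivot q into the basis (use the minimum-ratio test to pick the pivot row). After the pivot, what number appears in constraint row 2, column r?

5/2

Ratio test on column q — row 1: 3/4 = 3/4; row 2: entry 0 ≤ 0. Minimum is 3/4 at row 1 (s1 leaves); pivot element 4.
Divide row 1 by 4; eliminate column q from the other rows.
Row 2 update in column r: 5/2 − 0·(-1/8) = 5/2.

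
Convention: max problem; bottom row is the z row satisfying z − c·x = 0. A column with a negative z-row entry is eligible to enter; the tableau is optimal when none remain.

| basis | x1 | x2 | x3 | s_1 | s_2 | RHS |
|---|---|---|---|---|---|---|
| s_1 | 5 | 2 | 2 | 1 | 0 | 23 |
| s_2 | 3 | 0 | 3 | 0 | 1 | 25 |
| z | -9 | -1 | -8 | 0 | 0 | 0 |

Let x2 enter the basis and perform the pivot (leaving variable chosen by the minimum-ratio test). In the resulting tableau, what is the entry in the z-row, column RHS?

23/2

Ratio test on column x2 — row 1: 23/2 = 23/2; row 2: entry 0 ≤ 0. Minimum is 23/2 at row 1 (s_1 leaves); pivot element 2.
Divide row 1 by 2; eliminate column x2 from the other rows.
z-row update in column RHS: 0 − (-1)·(23/2) = 23/2.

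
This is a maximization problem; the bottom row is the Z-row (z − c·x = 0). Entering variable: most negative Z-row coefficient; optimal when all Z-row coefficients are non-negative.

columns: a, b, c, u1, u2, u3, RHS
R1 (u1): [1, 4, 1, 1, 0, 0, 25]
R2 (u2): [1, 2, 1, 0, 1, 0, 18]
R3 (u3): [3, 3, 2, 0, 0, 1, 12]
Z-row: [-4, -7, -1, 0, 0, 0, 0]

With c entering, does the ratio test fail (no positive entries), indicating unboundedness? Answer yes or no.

no

Column c has positive entries in row(s) 1, 2, 3, so the ratio test bounds it — not unbounded.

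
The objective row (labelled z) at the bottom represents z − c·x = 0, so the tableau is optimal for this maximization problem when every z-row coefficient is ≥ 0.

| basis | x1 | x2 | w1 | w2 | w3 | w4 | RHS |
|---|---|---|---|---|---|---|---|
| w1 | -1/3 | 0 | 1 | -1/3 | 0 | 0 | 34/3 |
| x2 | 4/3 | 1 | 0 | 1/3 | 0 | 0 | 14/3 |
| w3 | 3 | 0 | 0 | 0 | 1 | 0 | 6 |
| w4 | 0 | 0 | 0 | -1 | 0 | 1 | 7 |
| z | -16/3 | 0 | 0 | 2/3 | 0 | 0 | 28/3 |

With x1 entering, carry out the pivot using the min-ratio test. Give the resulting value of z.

Ratio test on column x1 — row 1: entry -1/3 ≤ 0; row 2: (14/3)/(4/3) = 7/2; row 3: 6/3 = 2; row 4: entry 0 ≤ 0. Minimum is 2 at row 3 (w3 leaves); pivot element 3.
Pivot on row 3; the z-row RHS becomes 28/3 − (-16/3)·2 = 20.

20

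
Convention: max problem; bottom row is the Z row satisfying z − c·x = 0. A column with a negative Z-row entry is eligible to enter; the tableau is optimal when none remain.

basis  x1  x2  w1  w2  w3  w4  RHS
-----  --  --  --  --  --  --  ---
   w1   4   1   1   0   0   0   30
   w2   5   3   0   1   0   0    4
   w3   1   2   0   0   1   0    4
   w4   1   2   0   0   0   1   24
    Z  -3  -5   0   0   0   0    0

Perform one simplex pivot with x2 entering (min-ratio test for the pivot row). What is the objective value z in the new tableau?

Ratio test on column x2 — row 1: 30/1 = 30; row 2: 4/3 = 4/3; row 3: 4/2 = 2; row 4: 24/2 = 12. Minimum is 4/3 at row 2 (w2 leaves); pivot element 3.
Pivot on row 2; the Z-row RHS becomes 0 − (-5)·(4/3) = 20/3.

20/3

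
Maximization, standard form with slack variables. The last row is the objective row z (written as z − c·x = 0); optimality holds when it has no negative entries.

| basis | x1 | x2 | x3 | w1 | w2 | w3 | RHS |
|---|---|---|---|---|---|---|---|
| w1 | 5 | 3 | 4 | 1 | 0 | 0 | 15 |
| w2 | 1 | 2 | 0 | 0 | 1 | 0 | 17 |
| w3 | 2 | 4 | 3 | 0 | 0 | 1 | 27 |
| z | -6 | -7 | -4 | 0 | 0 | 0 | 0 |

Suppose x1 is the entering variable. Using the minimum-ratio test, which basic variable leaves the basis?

w1

Column x1 entries and ratios — w1: 15/5 = 3; w2: 17/1 = 17; w3: 27/2 = 27/2.
Smallest ratio is 3 in the row of w1, so w1 leaves.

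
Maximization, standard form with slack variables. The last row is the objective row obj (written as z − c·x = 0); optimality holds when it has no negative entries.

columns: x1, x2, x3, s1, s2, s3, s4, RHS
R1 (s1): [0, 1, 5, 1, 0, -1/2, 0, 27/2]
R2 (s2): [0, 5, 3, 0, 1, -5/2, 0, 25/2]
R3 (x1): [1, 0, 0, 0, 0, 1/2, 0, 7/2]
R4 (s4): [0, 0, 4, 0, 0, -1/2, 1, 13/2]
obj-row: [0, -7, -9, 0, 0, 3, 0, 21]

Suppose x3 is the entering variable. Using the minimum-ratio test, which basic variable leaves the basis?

s4

Column x3 entries and ratios — s1: (27/2)/5 = 27/10; s2: (25/2)/3 = 25/6; x1: 0 ≤ 0, skip; s4: (13/2)/4 = 13/8.
Smallest ratio is 13/8 in the row of s4, so s4 leaves.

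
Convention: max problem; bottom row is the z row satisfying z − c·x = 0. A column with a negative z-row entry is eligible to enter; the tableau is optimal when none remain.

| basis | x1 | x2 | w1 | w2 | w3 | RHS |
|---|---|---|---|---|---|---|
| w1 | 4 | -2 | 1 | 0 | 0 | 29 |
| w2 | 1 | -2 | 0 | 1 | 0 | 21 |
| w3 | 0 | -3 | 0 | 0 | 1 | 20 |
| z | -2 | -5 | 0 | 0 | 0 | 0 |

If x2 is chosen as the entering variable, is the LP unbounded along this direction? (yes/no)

yes

Every constraint-row entry in column x2 is ≤ 0, so increasing x2 is unbounded.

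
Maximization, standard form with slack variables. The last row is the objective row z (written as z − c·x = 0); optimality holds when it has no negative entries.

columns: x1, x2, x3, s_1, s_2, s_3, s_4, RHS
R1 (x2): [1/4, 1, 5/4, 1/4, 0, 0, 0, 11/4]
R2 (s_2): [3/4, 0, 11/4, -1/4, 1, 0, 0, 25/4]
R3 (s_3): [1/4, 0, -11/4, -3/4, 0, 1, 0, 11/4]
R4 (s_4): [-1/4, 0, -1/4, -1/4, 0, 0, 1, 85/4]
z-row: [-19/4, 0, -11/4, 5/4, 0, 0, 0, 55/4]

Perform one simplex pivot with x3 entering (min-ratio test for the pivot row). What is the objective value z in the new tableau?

Ratio test on column x3 — row 1: (11/4)/(5/4) = 11/5; row 2: (25/4)/(11/4) = 25/11; row 3: entry -11/4 ≤ 0; row 4: entry -1/4 ≤ 0. Minimum is 11/5 at row 1 (x2 leaves); pivot element 5/4.
Pivot on row 1; the z-row RHS becomes 55/4 − (-11/4)·(11/5) = 99/5.

99/5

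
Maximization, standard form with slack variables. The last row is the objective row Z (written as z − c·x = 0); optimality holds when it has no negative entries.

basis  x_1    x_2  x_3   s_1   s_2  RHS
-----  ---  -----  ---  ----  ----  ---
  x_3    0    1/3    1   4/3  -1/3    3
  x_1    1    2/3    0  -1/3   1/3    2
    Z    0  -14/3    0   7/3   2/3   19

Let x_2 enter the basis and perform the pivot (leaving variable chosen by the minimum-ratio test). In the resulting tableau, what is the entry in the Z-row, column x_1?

7

Ratio test on column x_2 — row 1: 3/(1/3) = 9; row 2: 2/(2/3) = 3. Minimum is 3 at row 2 (x_1 leaves); pivot element 2/3.
Divide row 2 by 2/3; eliminate column x_2 from the other rows.
Z-row update in column x_1: 0 − (-14/3)·(3/2) = 7.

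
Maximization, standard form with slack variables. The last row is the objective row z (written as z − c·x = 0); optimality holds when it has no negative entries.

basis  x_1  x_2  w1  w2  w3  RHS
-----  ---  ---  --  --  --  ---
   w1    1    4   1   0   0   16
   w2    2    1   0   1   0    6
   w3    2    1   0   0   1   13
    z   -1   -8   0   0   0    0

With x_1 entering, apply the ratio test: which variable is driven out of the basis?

w2

Column x_1 entries and ratios — w1: 16/1 = 16; w2: 6/2 = 3; w3: 13/2 = 13/2.
Smallest ratio is 3 in the row of w2, so w2 leaves.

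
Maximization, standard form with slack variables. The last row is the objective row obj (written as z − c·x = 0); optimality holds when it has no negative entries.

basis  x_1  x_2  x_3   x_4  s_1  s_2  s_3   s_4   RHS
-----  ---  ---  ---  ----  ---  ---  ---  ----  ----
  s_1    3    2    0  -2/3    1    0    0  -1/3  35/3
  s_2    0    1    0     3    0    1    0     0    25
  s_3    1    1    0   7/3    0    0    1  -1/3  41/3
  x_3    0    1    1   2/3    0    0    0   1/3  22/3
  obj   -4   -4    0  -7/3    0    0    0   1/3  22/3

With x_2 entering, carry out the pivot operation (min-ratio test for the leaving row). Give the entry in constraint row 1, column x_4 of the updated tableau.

Ratio test on column x_2 — row 1: (35/3)/2 = 35/6; row 2: 25/1 = 25; row 3: (41/3)/1 = 41/3; row 4: (22/3)/1 = 22/3. Minimum is 35/6 at row 1 (s_1 leaves); pivot element 2.
Divide row 1 by 2; eliminate column x_2 from the other rows.
In the new row 1, the x_4 entry is the old entry divided by the pivot: (-2/3)/2 = -1/3.

-1/3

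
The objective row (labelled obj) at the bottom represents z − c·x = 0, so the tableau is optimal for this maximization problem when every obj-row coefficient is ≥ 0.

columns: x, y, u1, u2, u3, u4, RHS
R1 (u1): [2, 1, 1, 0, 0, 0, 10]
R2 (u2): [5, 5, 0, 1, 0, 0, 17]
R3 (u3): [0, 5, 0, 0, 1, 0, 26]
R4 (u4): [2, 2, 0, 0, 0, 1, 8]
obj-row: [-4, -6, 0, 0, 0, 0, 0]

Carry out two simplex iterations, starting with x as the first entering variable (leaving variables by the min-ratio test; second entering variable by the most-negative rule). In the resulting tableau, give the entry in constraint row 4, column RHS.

6/5

Ratio test on column x — row 1: 10/2 = 5; row 2: 17/5 = 17/5; row 3: entry 0 ≤ 0; row 4: 8/2 = 4. Minimum is 17/5 at row 2 (u2 leaves); pivot element 5.
Divide row 2 by 5; eliminate column x from the other rows.
Second iteration: most negative obj-row entry is -2 in column y, so y enters.
Ratio test on column y — row 1: entry -1 ≤ 0; row 2: (17/5)/1 = 17/5; row 3: 26/5 = 26/5; row 4: entry 0 ≤ 0. Minimum is 17/5 at row 2 (x leaves); pivot element 1.
Divide row 2 by 1; eliminate column y from the other rows.
After both pivots, the entry at constraint row 4, column RHS is 6/5.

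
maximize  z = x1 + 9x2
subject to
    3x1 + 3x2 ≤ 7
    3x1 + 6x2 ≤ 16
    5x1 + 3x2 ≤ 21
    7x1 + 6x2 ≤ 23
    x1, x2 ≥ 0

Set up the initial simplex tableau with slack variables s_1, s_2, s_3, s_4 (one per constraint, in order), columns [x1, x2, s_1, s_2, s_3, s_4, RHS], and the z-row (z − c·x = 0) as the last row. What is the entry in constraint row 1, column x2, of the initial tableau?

3

Constraint 1 has coefficient 3 on x2.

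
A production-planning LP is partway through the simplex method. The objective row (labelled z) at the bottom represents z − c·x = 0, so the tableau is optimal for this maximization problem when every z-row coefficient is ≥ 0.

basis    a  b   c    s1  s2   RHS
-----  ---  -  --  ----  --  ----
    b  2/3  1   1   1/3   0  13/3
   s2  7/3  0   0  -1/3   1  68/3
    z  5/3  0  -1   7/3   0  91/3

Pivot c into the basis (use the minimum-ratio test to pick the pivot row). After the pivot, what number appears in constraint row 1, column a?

2/3

Ratio test on column c — row 1: (13/3)/1 = 13/3; row 2: entry 0 ≤ 0. Minimum is 13/3 at row 1 (b leaves); pivot element 1.
Divide row 1 by 1; eliminate column c from the other rows.
In the new row 1, the a entry is the old entry divided by the pivot: (2/3)/1 = 2/3.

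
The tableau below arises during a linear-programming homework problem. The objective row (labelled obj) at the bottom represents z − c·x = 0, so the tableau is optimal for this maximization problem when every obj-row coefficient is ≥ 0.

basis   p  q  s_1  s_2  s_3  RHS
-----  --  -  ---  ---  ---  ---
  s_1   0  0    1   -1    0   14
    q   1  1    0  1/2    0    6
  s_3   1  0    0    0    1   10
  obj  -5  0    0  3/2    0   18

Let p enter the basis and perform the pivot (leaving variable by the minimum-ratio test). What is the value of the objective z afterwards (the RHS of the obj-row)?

48

Ratio test on column p — row 1: entry 0 ≤ 0; row 2: 6/1 = 6; row 3: 10/1 = 10. Minimum is 6 at row 2 (q leaves); pivot element 1.
Pivot on row 2; the obj-row RHS becomes 18 − (-5)·6 = 48.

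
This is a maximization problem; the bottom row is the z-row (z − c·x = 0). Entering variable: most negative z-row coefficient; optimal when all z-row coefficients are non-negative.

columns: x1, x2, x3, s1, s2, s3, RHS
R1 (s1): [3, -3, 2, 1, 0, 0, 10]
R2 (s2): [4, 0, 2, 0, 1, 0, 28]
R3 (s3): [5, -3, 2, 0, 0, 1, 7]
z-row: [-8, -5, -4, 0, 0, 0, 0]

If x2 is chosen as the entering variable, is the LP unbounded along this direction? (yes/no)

yes

Every constraint-row entry in column x2 is ≤ 0, so increasing x2 is unbounded.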